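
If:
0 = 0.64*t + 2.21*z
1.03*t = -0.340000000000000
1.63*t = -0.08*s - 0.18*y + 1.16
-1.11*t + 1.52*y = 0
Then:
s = 21.77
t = -0.33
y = -0.24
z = 0.10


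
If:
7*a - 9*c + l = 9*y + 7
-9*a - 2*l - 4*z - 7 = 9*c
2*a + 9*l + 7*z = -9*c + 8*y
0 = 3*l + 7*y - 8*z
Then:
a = 41*z/376 - 21/94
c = -2371*z/3384 - 63/94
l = 249*z/376 + 49/94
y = 323*z/376 - 21/94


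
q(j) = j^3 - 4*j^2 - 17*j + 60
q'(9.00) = 154.00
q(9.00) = 312.00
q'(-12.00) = 511.00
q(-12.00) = -2040.00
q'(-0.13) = -15.91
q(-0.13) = 62.14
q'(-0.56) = -11.58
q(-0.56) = 68.09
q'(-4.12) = 66.88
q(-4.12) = -7.79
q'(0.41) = -19.78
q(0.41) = 52.43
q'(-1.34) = -0.89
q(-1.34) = 73.19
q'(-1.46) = 1.07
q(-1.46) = 73.18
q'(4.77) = 13.10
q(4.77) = -3.57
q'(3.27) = -11.08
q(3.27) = -3.40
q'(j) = 3*j^2 - 8*j - 17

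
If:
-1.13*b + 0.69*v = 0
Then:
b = 0.610619469026549*v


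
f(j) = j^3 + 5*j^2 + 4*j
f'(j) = 3*j^2 + 10*j + 4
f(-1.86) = 3.42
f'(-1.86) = -4.22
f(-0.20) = -0.61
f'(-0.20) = 2.12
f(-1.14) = 0.46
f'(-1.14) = -3.50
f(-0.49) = -0.88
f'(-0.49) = -0.18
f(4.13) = 172.25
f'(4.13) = 96.47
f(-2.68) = 5.94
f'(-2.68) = -1.25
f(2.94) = 80.39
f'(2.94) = 59.33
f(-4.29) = -4.09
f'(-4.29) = 16.31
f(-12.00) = -1056.00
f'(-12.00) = 316.00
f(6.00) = 420.00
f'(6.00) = 172.00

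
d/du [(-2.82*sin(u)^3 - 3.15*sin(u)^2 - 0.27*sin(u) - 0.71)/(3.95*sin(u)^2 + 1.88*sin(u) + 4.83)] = (-11.139*sin(u)^4 - 10.6032*sin(u)^3 - 45.7173*sin(u)^2 - 24.82*sin(u) + 0.0306999999999997)*cos(u)/(15.6025*sin(u)^4 + 14.852*sin(u)^3 + 41.6914*sin(u)^2 + 18.1608*sin(u) + 23.3289)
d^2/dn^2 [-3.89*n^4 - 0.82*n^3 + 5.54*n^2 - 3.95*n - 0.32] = -46.68*n^2 - 4.92*n + 11.08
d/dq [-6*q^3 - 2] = -18*q^2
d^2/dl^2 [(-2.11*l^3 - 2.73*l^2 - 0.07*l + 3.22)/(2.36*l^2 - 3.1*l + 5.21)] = (1.4210854715202e-14*l^5 - 2.1316282072803e-14*l^4 - 29.391872*l^3 + 513.47826*l^2 - 479.825274*l - 167.76319)/(13.144256*l^6 - 51.79728*l^5 + 155.091648*l^4 - 258.48916*l^3 + 342.384528*l^2 - 252.44013*l + 141.420761)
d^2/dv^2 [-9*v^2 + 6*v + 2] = -18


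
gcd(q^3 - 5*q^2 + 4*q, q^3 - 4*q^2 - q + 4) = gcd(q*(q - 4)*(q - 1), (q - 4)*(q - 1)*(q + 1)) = q^2 - 5*q + 4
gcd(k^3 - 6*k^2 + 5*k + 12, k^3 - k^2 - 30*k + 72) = k^2 - 7*k + 12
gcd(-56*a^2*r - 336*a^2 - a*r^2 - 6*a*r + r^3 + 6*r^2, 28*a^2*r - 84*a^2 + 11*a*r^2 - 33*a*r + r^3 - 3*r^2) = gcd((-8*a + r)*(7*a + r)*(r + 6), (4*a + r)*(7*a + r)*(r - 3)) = 7*a + r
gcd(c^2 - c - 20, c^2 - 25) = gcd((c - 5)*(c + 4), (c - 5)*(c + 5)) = c - 5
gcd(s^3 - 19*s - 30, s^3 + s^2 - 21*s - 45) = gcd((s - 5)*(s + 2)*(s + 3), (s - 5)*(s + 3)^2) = s^2 - 2*s - 15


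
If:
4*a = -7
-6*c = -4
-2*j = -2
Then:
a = -7/4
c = 2/3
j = 1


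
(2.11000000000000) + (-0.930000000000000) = 1.18000000000000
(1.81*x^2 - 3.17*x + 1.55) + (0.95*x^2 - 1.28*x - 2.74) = 2.76*x^2 - 4.45*x - 1.19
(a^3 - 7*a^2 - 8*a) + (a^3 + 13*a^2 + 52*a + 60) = 2*a^3 + 6*a^2 + 44*a + 60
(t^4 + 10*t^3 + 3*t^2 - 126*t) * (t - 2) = t^5 + 8*t^4 - 17*t^3 - 132*t^2 + 252*t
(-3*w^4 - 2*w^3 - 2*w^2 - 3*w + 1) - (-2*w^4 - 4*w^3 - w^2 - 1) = -w^4 + 2*w^3 - w^2 - 3*w + 2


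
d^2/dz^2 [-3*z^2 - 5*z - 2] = -6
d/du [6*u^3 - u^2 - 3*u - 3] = 18*u^2 - 2*u - 3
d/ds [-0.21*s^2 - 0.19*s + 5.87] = -0.42*s - 0.19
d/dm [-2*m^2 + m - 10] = 1 - 4*m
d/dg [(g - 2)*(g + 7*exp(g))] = g + (g - 2)*(7*exp(g) + 1) + 7*exp(g)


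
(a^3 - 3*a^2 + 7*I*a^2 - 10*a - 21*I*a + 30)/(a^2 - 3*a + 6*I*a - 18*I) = (a^2 + 7*I*a - 10)/(a + 6*I)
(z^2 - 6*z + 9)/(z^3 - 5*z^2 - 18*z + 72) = (z - 3)/(z^2 - 2*z - 24)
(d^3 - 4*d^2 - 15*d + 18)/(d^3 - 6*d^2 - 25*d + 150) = (d^2 + 2*d - 3)/(d^2 - 25)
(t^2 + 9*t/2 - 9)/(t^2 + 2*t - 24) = (t - 3/2)/(t - 4)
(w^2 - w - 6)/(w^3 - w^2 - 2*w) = (-w^2 + w + 6)/(w*(-w^2 + w + 2))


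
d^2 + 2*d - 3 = (d - 1)*(d + 3)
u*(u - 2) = u^2 - 2*u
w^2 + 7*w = w*(w + 7)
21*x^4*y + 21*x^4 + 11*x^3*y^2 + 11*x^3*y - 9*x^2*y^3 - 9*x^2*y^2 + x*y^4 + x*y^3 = (-7*x + y)*(-3*x + y)*(x + y)*(x*y + x)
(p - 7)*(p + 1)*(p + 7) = p^3 + p^2 - 49*p - 49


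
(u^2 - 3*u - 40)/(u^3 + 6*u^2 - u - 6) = (u^2 - 3*u - 40)/(u^3 + 6*u^2 - u - 6)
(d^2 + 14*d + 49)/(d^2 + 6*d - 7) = (d + 7)/(d - 1)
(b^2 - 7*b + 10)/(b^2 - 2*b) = (b - 5)/b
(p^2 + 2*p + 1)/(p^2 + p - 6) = (p^2 + 2*p + 1)/(p^2 + p - 6)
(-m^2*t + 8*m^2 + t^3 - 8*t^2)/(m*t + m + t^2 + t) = (-m*t + 8*m + t^2 - 8*t)/(t + 1)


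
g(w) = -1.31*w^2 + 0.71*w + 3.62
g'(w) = 0.71 - 2.62*w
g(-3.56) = -15.51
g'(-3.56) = 10.04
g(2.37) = -2.06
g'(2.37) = -5.50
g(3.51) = -10.03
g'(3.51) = -8.49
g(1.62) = 1.33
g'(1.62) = -3.53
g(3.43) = -9.36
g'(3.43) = -8.28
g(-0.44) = 3.05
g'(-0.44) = 1.86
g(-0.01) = 3.61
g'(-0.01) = 0.74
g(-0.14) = 3.49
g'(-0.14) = 1.08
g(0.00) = 3.62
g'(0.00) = 0.71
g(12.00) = -176.50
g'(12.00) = -30.73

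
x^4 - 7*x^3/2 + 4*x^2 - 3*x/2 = x*(x - 3/2)*(x - 1)^2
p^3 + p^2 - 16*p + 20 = (p - 2)^2*(p + 5)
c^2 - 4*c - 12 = (c - 6)*(c + 2)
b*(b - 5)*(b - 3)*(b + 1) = b^4 - 7*b^3 + 7*b^2 + 15*b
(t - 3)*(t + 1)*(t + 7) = t^3 + 5*t^2 - 17*t - 21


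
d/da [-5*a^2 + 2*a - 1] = 2 - 10*a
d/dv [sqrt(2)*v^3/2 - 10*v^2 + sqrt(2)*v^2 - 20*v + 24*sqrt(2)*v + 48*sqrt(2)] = 3*sqrt(2)*v^2/2 - 20*v + 2*sqrt(2)*v - 20 + 24*sqrt(2)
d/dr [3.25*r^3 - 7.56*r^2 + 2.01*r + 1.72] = 9.75*r^2 - 15.12*r + 2.01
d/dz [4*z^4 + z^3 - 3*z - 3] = 16*z^3 + 3*z^2 - 3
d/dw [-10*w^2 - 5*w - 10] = -20*w - 5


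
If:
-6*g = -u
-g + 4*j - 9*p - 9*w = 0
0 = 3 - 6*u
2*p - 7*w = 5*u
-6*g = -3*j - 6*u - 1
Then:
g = 1/12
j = -7/6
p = -43/324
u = 1/2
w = -32/81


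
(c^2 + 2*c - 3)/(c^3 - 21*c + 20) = (c + 3)/(c^2 + c - 20)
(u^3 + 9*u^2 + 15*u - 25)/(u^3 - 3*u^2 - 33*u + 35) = (u + 5)/(u - 7)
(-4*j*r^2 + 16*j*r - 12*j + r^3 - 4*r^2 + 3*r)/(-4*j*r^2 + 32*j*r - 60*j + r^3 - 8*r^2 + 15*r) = (r - 1)/(r - 5)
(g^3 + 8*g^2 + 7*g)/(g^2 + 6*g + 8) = g*(g^2 + 8*g + 7)/(g^2 + 6*g + 8)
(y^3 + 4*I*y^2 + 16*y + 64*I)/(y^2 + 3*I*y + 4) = (y^2 + 16)/(y - I)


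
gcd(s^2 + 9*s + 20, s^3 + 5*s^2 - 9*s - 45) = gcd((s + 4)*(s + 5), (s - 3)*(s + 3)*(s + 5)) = s + 5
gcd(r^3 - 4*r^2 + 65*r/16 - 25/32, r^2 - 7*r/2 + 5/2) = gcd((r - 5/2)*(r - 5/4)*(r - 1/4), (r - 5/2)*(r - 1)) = r - 5/2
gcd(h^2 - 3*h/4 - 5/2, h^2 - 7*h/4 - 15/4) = h + 5/4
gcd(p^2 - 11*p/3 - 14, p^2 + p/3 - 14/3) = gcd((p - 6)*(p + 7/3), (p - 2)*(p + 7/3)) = p + 7/3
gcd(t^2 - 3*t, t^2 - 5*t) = t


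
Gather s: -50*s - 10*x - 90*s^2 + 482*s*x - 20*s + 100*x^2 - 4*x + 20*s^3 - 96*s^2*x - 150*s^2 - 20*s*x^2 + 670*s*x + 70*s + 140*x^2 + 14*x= 20*s^3 + s^2*(-96*x - 240) + s*(-20*x^2 + 1152*x) + 240*x^2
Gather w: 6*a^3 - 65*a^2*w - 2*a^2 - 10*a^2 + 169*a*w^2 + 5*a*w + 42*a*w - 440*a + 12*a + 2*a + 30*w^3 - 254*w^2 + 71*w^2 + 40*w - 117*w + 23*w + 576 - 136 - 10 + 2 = 6*a^3 - 12*a^2 - 426*a + 30*w^3 + w^2*(169*a - 183) + w*(-65*a^2 + 47*a - 54) + 432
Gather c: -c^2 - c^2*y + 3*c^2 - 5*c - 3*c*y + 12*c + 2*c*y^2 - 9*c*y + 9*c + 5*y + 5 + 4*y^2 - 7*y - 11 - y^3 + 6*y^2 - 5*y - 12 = c^2*(2 - y) + c*(2*y^2 - 12*y + 16) - y^3 + 10*y^2 - 7*y - 18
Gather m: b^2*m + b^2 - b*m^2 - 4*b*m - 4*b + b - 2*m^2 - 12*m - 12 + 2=b^2 - 3*b + m^2*(-b - 2) + m*(b^2 - 4*b - 12) - 10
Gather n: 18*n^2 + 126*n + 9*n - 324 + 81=18*n^2 + 135*n - 243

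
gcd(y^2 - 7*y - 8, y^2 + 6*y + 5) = y + 1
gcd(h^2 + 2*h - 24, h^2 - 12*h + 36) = 1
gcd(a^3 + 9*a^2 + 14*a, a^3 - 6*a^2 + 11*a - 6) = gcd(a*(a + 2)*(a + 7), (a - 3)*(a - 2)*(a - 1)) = 1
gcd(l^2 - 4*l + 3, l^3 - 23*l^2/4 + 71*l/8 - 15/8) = l - 3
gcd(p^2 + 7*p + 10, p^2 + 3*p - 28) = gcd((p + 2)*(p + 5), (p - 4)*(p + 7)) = 1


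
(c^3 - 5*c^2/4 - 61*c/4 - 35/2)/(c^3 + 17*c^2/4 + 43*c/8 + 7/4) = 2*(c - 5)/(2*c + 1)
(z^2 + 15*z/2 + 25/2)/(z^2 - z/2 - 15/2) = (z + 5)/(z - 3)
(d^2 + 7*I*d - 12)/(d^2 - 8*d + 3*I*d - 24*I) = (d + 4*I)/(d - 8)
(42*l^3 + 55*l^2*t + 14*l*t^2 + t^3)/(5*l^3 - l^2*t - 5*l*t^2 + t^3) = (42*l^2 + 13*l*t + t^2)/(5*l^2 - 6*l*t + t^2)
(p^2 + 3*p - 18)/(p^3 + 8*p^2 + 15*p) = (p^2 + 3*p - 18)/(p*(p^2 + 8*p + 15))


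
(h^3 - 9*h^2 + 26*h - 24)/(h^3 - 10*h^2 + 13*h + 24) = (h^2 - 6*h + 8)/(h^2 - 7*h - 8)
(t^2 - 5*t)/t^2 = (t - 5)/t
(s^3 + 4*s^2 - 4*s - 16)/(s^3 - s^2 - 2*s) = (s^2 + 6*s + 8)/(s*(s + 1))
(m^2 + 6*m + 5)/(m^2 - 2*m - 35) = (m + 1)/(m - 7)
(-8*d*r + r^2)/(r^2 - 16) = r*(-8*d + r)/(r^2 - 16)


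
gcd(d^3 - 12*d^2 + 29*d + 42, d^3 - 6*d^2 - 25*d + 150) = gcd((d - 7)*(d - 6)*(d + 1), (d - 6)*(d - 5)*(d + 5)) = d - 6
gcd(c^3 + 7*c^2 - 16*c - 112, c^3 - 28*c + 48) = c - 4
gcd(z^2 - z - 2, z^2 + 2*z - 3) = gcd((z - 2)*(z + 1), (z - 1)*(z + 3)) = 1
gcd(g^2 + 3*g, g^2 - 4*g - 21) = g + 3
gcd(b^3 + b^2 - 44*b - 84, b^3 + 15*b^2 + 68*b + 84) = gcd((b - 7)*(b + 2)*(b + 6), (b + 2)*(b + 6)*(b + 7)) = b^2 + 8*b + 12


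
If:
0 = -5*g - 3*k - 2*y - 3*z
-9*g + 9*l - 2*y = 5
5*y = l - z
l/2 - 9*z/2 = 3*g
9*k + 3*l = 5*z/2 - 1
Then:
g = 1073/5781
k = -161/423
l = 1498/1927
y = 314/1927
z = -72/1927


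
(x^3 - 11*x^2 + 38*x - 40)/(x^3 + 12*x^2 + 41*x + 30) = (x^3 - 11*x^2 + 38*x - 40)/(x^3 + 12*x^2 + 41*x + 30)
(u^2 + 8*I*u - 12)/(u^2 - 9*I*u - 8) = (-u^2 - 8*I*u + 12)/(-u^2 + 9*I*u + 8)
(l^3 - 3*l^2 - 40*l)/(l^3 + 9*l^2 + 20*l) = (l - 8)/(l + 4)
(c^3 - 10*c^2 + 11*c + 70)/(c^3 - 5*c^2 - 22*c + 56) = (c^2 - 3*c - 10)/(c^2 + 2*c - 8)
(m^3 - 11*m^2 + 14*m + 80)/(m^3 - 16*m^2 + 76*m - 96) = (m^2 - 3*m - 10)/(m^2 - 8*m + 12)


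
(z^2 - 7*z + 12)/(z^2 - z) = (z^2 - 7*z + 12)/(z*(z - 1))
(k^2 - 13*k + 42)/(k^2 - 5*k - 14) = (k - 6)/(k + 2)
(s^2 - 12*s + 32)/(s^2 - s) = (s^2 - 12*s + 32)/(s*(s - 1))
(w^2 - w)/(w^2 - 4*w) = (w - 1)/(w - 4)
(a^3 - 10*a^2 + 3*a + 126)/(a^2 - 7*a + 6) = (a^2 - 4*a - 21)/(a - 1)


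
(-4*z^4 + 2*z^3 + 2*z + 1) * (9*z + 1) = -36*z^5 + 14*z^4 + 2*z^3 + 18*z^2 + 11*z + 1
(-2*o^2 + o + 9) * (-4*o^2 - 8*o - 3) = 8*o^4 + 12*o^3 - 38*o^2 - 75*o - 27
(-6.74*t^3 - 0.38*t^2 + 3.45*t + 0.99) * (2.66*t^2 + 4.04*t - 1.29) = -17.9284*t^5 - 28.2404*t^4 + 16.3364*t^3 + 17.0616*t^2 - 0.450900000000001*t - 1.2771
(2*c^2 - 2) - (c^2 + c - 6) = c^2 - c + 4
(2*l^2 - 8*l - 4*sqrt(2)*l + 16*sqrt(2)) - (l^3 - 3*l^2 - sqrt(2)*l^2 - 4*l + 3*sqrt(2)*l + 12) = -l^3 + sqrt(2)*l^2 + 5*l^2 - 7*sqrt(2)*l - 4*l - 12 + 16*sqrt(2)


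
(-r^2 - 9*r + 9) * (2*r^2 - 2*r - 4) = -2*r^4 - 16*r^3 + 40*r^2 + 18*r - 36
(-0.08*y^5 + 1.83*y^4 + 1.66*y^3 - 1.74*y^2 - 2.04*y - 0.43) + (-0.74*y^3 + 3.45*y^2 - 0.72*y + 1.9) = -0.08*y^5 + 1.83*y^4 + 0.92*y^3 + 1.71*y^2 - 2.76*y + 1.47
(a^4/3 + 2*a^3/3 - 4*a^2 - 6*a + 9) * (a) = a^5/3 + 2*a^4/3 - 4*a^3 - 6*a^2 + 9*a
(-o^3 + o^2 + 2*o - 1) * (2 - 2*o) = 2*o^4 - 4*o^3 - 2*o^2 + 6*o - 2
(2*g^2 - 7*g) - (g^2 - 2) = g^2 - 7*g + 2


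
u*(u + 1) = u^2 + u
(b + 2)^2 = b^2 + 4*b + 4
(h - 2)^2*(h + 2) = h^3 - 2*h^2 - 4*h + 8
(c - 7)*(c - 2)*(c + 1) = c^3 - 8*c^2 + 5*c + 14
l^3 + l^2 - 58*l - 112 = (l - 8)*(l + 2)*(l + 7)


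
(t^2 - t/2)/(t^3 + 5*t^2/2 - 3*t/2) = 1/(t + 3)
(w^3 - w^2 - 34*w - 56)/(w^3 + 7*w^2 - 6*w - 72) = (w^2 - 5*w - 14)/(w^2 + 3*w - 18)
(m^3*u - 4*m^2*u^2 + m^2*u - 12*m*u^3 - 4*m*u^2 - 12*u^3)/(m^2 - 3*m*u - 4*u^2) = u*(-m^3 + 4*m^2*u - m^2 + 12*m*u^2 + 4*m*u + 12*u^2)/(-m^2 + 3*m*u + 4*u^2)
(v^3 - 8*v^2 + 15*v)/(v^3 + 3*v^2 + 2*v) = (v^2 - 8*v + 15)/(v^2 + 3*v + 2)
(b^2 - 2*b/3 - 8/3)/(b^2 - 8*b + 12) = (b + 4/3)/(b - 6)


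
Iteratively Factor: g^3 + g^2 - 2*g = (g)*(g^2 + g - 2) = g*(g + 2)*(g - 1)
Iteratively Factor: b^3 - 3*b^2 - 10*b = (b + 2)*(b^2 - 5*b) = (b - 5)*(b + 2)*(b)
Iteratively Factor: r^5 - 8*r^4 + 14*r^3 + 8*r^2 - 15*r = (r - 5)*(r^4 - 3*r^3 - r^2 + 3*r) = (r - 5)*(r - 1)*(r^3 - 2*r^2 - 3*r) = (r - 5)*(r - 1)*(r + 1)*(r^2 - 3*r) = r*(r - 5)*(r - 1)*(r + 1)*(r - 3)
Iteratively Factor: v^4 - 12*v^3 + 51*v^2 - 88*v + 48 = (v - 1)*(v^3 - 11*v^2 + 40*v - 48) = (v - 4)*(v - 1)*(v^2 - 7*v + 12) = (v - 4)*(v - 3)*(v - 1)*(v - 4)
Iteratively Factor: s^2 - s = (s)*(s - 1)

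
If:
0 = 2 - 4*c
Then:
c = 1/2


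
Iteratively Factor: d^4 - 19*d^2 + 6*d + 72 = (d - 3)*(d^3 + 3*d^2 - 10*d - 24) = (d - 3)*(d + 4)*(d^2 - d - 6) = (d - 3)*(d + 2)*(d + 4)*(d - 3)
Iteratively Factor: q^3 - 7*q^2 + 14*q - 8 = (q - 1)*(q^2 - 6*q + 8) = (q - 2)*(q - 1)*(q - 4)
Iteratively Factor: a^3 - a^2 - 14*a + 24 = (a - 2)*(a^2 + a - 12) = (a - 3)*(a - 2)*(a + 4)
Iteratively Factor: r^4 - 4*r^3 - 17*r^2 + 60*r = (r - 5)*(r^3 + r^2 - 12*r) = r*(r - 5)*(r^2 + r - 12) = r*(r - 5)*(r - 3)*(r + 4)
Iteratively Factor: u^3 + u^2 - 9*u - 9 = (u + 3)*(u^2 - 2*u - 3) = (u - 3)*(u + 3)*(u + 1)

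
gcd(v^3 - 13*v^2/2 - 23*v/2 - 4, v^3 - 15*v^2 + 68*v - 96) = v - 8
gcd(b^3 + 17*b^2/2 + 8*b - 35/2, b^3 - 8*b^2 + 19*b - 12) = b - 1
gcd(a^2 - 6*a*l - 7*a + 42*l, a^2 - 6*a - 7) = a - 7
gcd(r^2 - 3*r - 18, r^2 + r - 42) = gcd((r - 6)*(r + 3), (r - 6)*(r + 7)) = r - 6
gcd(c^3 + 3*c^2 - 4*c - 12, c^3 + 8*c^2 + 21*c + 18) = c^2 + 5*c + 6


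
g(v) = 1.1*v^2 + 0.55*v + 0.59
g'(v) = 2.2*v + 0.55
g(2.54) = 9.08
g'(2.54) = 6.14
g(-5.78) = 34.16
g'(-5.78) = -12.17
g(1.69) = 4.66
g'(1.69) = 4.27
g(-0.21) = 0.52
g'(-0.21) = 0.09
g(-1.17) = 1.45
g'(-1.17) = -2.02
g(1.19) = 2.80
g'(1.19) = 3.17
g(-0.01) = 0.58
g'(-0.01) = 0.53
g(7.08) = 59.62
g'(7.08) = 16.13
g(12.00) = 165.59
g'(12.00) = 26.95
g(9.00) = 94.64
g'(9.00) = 20.35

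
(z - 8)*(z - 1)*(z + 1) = z^3 - 8*z^2 - z + 8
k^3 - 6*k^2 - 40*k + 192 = (k - 8)*(k - 4)*(k + 6)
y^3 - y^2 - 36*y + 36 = (y - 6)*(y - 1)*(y + 6)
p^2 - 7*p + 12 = (p - 4)*(p - 3)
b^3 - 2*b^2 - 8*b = b*(b - 4)*(b + 2)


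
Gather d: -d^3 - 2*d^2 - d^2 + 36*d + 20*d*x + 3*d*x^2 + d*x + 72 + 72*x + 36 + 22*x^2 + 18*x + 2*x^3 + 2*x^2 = -d^3 - 3*d^2 + d*(3*x^2 + 21*x + 36) + 2*x^3 + 24*x^2 + 90*x + 108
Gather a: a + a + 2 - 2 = 2*a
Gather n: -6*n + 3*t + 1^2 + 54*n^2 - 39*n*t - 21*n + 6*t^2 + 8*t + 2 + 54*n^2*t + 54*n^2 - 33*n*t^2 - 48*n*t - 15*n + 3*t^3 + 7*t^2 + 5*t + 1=n^2*(54*t + 108) + n*(-33*t^2 - 87*t - 42) + 3*t^3 + 13*t^2 + 16*t + 4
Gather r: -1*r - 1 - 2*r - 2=-3*r - 3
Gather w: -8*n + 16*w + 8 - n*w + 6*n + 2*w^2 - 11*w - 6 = -2*n + 2*w^2 + w*(5 - n) + 2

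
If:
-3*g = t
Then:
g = -t/3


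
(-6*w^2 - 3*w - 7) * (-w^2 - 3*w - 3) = 6*w^4 + 21*w^3 + 34*w^2 + 30*w + 21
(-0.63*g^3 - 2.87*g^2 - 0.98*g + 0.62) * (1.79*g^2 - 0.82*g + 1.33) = -1.1277*g^5 - 4.6207*g^4 - 0.2387*g^3 - 1.9037*g^2 - 1.8118*g + 0.8246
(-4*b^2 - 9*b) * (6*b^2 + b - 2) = -24*b^4 - 58*b^3 - b^2 + 18*b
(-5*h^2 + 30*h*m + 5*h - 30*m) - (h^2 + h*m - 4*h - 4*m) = -6*h^2 + 29*h*m + 9*h - 26*m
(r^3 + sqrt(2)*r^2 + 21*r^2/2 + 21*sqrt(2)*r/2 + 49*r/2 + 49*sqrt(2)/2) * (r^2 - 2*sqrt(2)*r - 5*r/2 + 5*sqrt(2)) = r^5 - sqrt(2)*r^4 + 8*r^4 - 8*sqrt(2)*r^3 - 23*r^3/4 - 373*r^2/4 + 7*sqrt(2)*r^2/4 + 7*r + 245*sqrt(2)*r/4 + 245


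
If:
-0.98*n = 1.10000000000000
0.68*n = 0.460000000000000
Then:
No Solution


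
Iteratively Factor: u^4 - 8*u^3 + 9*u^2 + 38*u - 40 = (u + 2)*(u^3 - 10*u^2 + 29*u - 20) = (u - 1)*(u + 2)*(u^2 - 9*u + 20) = (u - 5)*(u - 1)*(u + 2)*(u - 4)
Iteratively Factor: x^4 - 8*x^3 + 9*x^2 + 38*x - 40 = (x - 1)*(x^3 - 7*x^2 + 2*x + 40) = (x - 5)*(x - 1)*(x^2 - 2*x - 8) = (x - 5)*(x - 1)*(x + 2)*(x - 4)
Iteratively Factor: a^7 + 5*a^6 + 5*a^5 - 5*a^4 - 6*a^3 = (a)*(a^6 + 5*a^5 + 5*a^4 - 5*a^3 - 6*a^2) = a^2*(a^5 + 5*a^4 + 5*a^3 - 5*a^2 - 6*a) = a^2*(a - 1)*(a^4 + 6*a^3 + 11*a^2 + 6*a) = a^2*(a - 1)*(a + 3)*(a^3 + 3*a^2 + 2*a) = a^2*(a - 1)*(a + 2)*(a + 3)*(a^2 + a) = a^2*(a - 1)*(a + 1)*(a + 2)*(a + 3)*(a)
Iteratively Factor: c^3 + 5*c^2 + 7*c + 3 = (c + 3)*(c^2 + 2*c + 1) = (c + 1)*(c + 3)*(c + 1)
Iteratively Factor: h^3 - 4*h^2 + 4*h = (h - 2)*(h^2 - 2*h) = h*(h - 2)*(h - 2)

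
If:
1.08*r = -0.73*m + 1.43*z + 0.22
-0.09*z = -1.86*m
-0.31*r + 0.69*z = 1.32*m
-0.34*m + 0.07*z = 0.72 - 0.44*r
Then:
No Solution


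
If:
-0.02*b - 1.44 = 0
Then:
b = -72.00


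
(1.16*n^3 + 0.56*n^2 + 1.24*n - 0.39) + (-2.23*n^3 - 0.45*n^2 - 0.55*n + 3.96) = -1.07*n^3 + 0.11*n^2 + 0.69*n + 3.57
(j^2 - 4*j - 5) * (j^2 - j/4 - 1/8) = j^4 - 17*j^3/4 - 33*j^2/8 + 7*j/4 + 5/8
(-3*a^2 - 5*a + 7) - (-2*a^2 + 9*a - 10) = -a^2 - 14*a + 17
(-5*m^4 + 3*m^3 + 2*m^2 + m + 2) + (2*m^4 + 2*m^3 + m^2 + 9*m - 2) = -3*m^4 + 5*m^3 + 3*m^2 + 10*m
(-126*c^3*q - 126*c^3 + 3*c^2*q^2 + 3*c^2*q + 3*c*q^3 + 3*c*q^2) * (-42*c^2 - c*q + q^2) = 5292*c^5*q + 5292*c^5 - 255*c^3*q^3 - 255*c^3*q^2 + 3*c*q^5 + 3*c*q^4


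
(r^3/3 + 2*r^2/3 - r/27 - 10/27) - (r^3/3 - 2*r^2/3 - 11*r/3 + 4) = 4*r^2/3 + 98*r/27 - 118/27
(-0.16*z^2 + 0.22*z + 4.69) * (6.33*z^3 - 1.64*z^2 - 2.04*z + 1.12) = -1.0128*z^5 + 1.655*z^4 + 29.6533*z^3 - 8.3196*z^2 - 9.3212*z + 5.2528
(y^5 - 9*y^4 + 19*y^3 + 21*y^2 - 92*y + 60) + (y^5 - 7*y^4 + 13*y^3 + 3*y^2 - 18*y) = 2*y^5 - 16*y^4 + 32*y^3 + 24*y^2 - 110*y + 60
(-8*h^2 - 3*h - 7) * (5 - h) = 8*h^3 - 37*h^2 - 8*h - 35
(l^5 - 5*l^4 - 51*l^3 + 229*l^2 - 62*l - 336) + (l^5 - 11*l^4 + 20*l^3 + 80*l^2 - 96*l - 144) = 2*l^5 - 16*l^4 - 31*l^3 + 309*l^2 - 158*l - 480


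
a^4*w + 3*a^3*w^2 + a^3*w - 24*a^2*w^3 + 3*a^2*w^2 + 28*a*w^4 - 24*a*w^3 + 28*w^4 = (a - 2*w)^2*(a + 7*w)*(a*w + w)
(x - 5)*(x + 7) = x^2 + 2*x - 35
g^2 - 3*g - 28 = (g - 7)*(g + 4)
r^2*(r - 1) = r^3 - r^2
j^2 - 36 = (j - 6)*(j + 6)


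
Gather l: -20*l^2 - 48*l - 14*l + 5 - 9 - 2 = -20*l^2 - 62*l - 6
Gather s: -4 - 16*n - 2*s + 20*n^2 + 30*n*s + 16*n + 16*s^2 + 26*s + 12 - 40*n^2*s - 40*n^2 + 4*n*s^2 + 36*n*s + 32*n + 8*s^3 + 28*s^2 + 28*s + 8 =-20*n^2 + 32*n + 8*s^3 + s^2*(4*n + 44) + s*(-40*n^2 + 66*n + 52) + 16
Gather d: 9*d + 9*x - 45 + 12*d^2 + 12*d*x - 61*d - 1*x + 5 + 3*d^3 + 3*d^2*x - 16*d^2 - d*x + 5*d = 3*d^3 + d^2*(3*x - 4) + d*(11*x - 47) + 8*x - 40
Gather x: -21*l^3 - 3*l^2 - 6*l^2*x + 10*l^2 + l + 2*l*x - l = -21*l^3 + 7*l^2 + x*(-6*l^2 + 2*l)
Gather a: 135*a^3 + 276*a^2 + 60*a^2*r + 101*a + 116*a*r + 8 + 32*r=135*a^3 + a^2*(60*r + 276) + a*(116*r + 101) + 32*r + 8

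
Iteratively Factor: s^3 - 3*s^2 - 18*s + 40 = (s - 2)*(s^2 - s - 20) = (s - 2)*(s + 4)*(s - 5)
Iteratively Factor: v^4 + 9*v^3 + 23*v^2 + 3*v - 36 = (v - 1)*(v^3 + 10*v^2 + 33*v + 36) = (v - 1)*(v + 3)*(v^2 + 7*v + 12) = (v - 1)*(v + 3)^2*(v + 4)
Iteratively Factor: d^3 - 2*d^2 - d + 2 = (d + 1)*(d^2 - 3*d + 2) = (d - 2)*(d + 1)*(d - 1)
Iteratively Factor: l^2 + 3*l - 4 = (l + 4)*(l - 1)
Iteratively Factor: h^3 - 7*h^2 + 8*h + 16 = (h + 1)*(h^2 - 8*h + 16) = (h - 4)*(h + 1)*(h - 4)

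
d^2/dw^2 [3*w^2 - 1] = 6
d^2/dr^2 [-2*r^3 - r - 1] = -12*r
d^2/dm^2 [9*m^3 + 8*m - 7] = 54*m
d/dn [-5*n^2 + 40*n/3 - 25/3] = 40/3 - 10*n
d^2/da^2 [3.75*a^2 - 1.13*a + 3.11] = 7.50000000000000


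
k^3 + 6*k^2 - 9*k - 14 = (k - 2)*(k + 1)*(k + 7)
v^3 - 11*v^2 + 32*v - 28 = (v - 7)*(v - 2)^2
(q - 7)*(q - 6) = q^2 - 13*q + 42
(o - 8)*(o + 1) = o^2 - 7*o - 8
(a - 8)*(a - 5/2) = a^2 - 21*a/2 + 20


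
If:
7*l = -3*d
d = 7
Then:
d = 7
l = -3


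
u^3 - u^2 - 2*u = u*(u - 2)*(u + 1)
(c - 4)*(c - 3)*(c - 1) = c^3 - 8*c^2 + 19*c - 12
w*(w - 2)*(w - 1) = w^3 - 3*w^2 + 2*w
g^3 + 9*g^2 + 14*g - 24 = (g - 1)*(g + 4)*(g + 6)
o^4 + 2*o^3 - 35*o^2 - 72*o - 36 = (o - 6)*(o + 1)^2*(o + 6)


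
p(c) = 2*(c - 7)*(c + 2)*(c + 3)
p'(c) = 2*(c - 7)*(c + 2) + 2*(c - 7)*(c + 3) + 2*(c + 2)*(c + 3)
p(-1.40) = -16.13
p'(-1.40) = -35.04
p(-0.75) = -43.59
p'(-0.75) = -48.62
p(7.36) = 69.82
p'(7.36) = 208.14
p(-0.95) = -34.22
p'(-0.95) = -44.98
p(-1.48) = -13.41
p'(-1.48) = -33.02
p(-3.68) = -24.40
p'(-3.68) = 52.69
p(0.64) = -122.23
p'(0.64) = -60.66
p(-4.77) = -115.41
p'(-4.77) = 116.68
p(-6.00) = -312.00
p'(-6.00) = 206.00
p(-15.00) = -6864.00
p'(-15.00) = 1412.00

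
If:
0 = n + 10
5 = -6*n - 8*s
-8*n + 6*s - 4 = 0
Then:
No Solution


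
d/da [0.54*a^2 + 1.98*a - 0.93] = 1.08*a + 1.98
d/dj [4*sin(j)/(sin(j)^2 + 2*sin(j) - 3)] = 4*(cos(j)^2 - 4)*cos(j)/((sin(j) - 1)^2*(sin(j) + 3)^2)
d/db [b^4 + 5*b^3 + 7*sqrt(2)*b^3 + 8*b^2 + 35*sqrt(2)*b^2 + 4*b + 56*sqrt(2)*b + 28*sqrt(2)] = 4*b^3 + 15*b^2 + 21*sqrt(2)*b^2 + 16*b + 70*sqrt(2)*b + 4 + 56*sqrt(2)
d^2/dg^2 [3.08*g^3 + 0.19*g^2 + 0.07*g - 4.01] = 18.48*g + 0.38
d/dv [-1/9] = 0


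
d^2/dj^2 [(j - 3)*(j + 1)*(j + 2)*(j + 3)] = 12*j^2 + 18*j - 14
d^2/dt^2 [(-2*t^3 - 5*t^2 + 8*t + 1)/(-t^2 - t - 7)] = 2*(-25*t^3 - 66*t^2 + 459*t + 307)/(t^6 + 3*t^5 + 24*t^4 + 43*t^3 + 168*t^2 + 147*t + 343)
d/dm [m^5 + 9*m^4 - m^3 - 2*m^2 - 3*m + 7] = 5*m^4 + 36*m^3 - 3*m^2 - 4*m - 3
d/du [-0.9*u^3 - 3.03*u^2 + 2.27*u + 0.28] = -2.7*u^2 - 6.06*u + 2.27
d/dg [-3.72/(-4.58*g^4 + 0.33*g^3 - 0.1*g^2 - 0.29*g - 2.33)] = (-68.1504*g^3 + 3.6828*g^2 - 0.744*g - 1.0788)/(4.58*g^4 - 0.33*g^3 + 0.1*g^2 + 0.29*g + 2.33)^2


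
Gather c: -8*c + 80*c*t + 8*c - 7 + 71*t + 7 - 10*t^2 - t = 80*c*t - 10*t^2 + 70*t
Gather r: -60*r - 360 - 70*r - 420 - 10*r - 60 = -140*r - 840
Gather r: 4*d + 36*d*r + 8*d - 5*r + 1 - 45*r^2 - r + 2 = 12*d - 45*r^2 + r*(36*d - 6) + 3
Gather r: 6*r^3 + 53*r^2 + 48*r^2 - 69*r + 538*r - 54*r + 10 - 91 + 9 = 6*r^3 + 101*r^2 + 415*r - 72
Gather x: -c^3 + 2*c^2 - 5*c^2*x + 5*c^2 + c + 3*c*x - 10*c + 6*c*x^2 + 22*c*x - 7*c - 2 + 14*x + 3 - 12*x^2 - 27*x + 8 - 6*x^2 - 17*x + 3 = -c^3 + 7*c^2 - 16*c + x^2*(6*c - 18) + x*(-5*c^2 + 25*c - 30) + 12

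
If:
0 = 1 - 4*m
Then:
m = 1/4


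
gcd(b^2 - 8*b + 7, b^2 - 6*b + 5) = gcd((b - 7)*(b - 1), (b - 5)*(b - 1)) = b - 1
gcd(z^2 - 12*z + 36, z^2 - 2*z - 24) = z - 6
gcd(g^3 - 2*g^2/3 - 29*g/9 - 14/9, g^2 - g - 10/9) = g + 2/3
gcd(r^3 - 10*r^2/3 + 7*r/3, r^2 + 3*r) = r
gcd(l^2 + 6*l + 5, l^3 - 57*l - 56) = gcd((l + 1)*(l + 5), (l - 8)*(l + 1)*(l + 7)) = l + 1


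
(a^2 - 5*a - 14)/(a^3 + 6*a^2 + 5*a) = (a^2 - 5*a - 14)/(a*(a^2 + 6*a + 5))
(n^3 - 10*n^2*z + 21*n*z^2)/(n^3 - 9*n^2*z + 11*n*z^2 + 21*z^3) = n/(n + z)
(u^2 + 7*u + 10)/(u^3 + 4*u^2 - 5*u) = (u + 2)/(u*(u - 1))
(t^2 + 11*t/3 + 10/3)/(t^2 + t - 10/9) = 3*(t + 2)/(3*t - 2)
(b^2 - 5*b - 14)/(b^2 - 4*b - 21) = (b + 2)/(b + 3)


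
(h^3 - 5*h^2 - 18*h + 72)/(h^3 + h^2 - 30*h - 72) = (h - 3)/(h + 3)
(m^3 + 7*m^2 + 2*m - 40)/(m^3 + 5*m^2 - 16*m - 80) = (m - 2)/(m - 4)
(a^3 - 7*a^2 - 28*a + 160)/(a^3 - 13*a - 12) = (a^2 - 3*a - 40)/(a^2 + 4*a + 3)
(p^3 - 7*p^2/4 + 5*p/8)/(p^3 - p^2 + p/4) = (4*p - 5)/(2*(2*p - 1))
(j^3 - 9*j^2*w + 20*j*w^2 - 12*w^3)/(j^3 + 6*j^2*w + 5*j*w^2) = (j^3 - 9*j^2*w + 20*j*w^2 - 12*w^3)/(j*(j^2 + 6*j*w + 5*w^2))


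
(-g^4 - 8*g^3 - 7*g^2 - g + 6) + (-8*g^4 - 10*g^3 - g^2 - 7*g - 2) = -9*g^4 - 18*g^3 - 8*g^2 - 8*g + 4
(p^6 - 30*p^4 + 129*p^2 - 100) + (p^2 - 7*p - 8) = p^6 - 30*p^4 + 130*p^2 - 7*p - 108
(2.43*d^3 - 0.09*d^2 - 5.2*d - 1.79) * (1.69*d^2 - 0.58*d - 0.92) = 4.1067*d^5 - 1.5615*d^4 - 10.9714*d^3 + 0.0737000000000001*d^2 + 5.8222*d + 1.6468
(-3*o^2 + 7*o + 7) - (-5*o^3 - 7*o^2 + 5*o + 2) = 5*o^3 + 4*o^2 + 2*o + 5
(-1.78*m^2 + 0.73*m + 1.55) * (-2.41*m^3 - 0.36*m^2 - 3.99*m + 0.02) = 4.2898*m^5 - 1.1185*m^4 + 3.1039*m^3 - 3.5063*m^2 - 6.1699*m + 0.031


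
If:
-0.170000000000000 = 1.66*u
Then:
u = -0.10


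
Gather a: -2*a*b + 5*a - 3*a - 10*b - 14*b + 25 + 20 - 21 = a*(2 - 2*b) - 24*b + 24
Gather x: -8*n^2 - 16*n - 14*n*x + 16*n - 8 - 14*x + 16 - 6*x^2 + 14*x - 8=-8*n^2 - 14*n*x - 6*x^2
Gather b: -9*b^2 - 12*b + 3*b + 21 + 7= -9*b^2 - 9*b + 28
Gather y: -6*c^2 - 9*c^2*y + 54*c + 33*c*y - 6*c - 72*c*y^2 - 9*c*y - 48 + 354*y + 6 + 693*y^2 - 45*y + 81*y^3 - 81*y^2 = -6*c^2 + 48*c + 81*y^3 + y^2*(612 - 72*c) + y*(-9*c^2 + 24*c + 309) - 42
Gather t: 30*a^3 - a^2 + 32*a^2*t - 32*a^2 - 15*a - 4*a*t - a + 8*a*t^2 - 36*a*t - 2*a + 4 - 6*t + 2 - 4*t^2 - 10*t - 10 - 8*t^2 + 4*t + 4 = 30*a^3 - 33*a^2 - 18*a + t^2*(8*a - 12) + t*(32*a^2 - 40*a - 12)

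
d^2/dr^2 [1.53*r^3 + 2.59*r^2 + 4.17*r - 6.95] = 9.18*r + 5.18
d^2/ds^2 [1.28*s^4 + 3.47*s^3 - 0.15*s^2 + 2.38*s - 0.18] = 15.36*s^2 + 20.82*s - 0.3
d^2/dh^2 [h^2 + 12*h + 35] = 2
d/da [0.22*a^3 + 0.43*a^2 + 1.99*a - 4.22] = 0.66*a^2 + 0.86*a + 1.99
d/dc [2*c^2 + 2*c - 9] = 4*c + 2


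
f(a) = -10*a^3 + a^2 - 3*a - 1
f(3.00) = -271.00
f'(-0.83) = -25.33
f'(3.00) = -267.00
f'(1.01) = -31.58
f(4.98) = -1226.20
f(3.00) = -271.00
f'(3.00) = -267.00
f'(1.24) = -46.65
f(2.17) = -104.98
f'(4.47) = -593.49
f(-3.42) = 420.97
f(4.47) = -887.58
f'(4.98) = -737.05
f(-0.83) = 7.90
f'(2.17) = -139.93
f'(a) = -30*a^2 + 2*a - 3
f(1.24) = -22.25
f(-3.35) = 396.23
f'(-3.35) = -346.38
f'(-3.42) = -360.73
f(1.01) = -13.31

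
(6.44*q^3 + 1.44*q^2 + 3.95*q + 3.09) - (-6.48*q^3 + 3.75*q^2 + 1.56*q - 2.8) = 12.92*q^3 - 2.31*q^2 + 2.39*q + 5.89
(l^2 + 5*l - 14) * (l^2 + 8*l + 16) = l^4 + 13*l^3 + 42*l^2 - 32*l - 224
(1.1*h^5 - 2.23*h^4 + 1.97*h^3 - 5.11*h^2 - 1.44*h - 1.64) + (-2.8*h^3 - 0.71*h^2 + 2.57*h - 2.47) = 1.1*h^5 - 2.23*h^4 - 0.83*h^3 - 5.82*h^2 + 1.13*h - 4.11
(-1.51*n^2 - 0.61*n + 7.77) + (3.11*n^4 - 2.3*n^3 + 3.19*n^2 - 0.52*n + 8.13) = 3.11*n^4 - 2.3*n^3 + 1.68*n^2 - 1.13*n + 15.9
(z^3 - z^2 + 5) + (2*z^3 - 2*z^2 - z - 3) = 3*z^3 - 3*z^2 - z + 2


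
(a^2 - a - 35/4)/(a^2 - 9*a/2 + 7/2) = (a + 5/2)/(a - 1)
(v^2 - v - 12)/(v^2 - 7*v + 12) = (v + 3)/(v - 3)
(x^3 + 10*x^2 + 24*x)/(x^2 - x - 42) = x*(x + 4)/(x - 7)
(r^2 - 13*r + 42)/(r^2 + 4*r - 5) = (r^2 - 13*r + 42)/(r^2 + 4*r - 5)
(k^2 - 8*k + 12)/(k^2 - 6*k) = (k - 2)/k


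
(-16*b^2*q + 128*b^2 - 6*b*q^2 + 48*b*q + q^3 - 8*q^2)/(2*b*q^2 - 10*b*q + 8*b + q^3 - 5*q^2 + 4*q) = (-8*b*q + 64*b + q^2 - 8*q)/(q^2 - 5*q + 4)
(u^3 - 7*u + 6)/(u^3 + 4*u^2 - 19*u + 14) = (u + 3)/(u + 7)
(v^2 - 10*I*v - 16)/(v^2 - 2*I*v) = (v - 8*I)/v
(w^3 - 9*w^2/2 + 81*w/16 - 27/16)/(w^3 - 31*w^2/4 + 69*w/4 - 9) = (w - 3/4)/(w - 4)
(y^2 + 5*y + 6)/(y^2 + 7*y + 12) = (y + 2)/(y + 4)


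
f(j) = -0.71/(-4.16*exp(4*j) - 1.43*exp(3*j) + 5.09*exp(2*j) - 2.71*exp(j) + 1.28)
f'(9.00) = 0.00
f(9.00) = 0.00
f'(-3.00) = -0.06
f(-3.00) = -0.61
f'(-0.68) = -0.52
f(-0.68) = -0.94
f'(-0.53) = -1.54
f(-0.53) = -1.08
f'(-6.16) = -0.00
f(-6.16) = -0.56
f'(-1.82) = -0.15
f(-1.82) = -0.74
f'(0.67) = -0.05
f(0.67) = 0.01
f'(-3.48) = -0.04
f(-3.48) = -0.59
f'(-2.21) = -0.12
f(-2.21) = -0.68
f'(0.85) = -0.02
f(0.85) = 0.01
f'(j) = -0.71*(16.64*exp(4*j) + 4.29*exp(3*j) - 10.18*exp(2*j) + 2.71*exp(j))/(-4.16*exp(4*j) - 1.43*exp(3*j) + 5.09*exp(2*j) - 2.71*exp(j) + 1.28)^2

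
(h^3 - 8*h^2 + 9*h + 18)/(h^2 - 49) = (h^3 - 8*h^2 + 9*h + 18)/(h^2 - 49)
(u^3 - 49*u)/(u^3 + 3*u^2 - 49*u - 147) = u/(u + 3)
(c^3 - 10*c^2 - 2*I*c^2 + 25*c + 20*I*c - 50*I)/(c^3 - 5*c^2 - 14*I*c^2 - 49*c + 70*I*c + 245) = (c^2 - c*(5 + 2*I) + 10*I)/(c^2 - 14*I*c - 49)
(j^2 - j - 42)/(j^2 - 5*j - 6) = (-j^2 + j + 42)/(-j^2 + 5*j + 6)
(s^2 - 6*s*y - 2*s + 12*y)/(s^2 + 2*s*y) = (s^2 - 6*s*y - 2*s + 12*y)/(s*(s + 2*y))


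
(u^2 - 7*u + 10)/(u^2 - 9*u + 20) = (u - 2)/(u - 4)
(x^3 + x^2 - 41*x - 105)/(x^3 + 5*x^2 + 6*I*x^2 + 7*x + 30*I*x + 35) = (x^2 - 4*x - 21)/(x^2 + 6*I*x + 7)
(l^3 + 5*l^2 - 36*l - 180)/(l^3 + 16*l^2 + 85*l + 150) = (l - 6)/(l + 5)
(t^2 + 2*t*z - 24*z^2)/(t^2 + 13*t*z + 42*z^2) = (t - 4*z)/(t + 7*z)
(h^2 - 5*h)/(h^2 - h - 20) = h/(h + 4)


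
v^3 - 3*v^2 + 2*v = v*(v - 2)*(v - 1)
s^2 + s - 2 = (s - 1)*(s + 2)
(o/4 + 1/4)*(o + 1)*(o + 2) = o^3/4 + o^2 + 5*o/4 + 1/2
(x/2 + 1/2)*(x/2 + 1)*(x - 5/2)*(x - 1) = x^4/4 - x^3/8 - 3*x^2/2 + x/8 + 5/4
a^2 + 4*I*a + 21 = (a - 3*I)*(a + 7*I)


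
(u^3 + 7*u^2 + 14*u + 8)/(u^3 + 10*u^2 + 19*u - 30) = (u^3 + 7*u^2 + 14*u + 8)/(u^3 + 10*u^2 + 19*u - 30)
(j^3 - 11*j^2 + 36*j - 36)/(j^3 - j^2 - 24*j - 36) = (j^2 - 5*j + 6)/(j^2 + 5*j + 6)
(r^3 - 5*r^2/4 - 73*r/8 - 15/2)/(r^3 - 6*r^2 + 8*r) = (8*r^2 + 22*r + 15)/(8*r*(r - 2))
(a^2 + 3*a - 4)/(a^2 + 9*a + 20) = (a - 1)/(a + 5)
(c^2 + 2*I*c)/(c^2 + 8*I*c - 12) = c/(c + 6*I)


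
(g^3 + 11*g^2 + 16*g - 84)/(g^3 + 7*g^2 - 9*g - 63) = (g^2 + 4*g - 12)/(g^2 - 9)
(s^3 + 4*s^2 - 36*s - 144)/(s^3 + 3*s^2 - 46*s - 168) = (s - 6)/(s - 7)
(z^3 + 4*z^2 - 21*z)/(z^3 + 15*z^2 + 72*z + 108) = z*(z^2 + 4*z - 21)/(z^3 + 15*z^2 + 72*z + 108)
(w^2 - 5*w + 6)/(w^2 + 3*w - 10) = (w - 3)/(w + 5)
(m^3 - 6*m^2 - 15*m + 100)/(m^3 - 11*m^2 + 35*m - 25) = (m + 4)/(m - 1)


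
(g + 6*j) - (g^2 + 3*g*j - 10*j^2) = -g^2 - 3*g*j + g + 10*j^2 + 6*j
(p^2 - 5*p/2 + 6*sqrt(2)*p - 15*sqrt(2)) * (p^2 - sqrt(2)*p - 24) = p^4 - 5*p^3/2 + 5*sqrt(2)*p^3 - 36*p^2 - 25*sqrt(2)*p^2/2 - 144*sqrt(2)*p + 90*p + 360*sqrt(2)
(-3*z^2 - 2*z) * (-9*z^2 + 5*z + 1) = 27*z^4 + 3*z^3 - 13*z^2 - 2*z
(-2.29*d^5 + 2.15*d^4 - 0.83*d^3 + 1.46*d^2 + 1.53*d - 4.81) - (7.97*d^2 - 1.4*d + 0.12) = -2.29*d^5 + 2.15*d^4 - 0.83*d^3 - 6.51*d^2 + 2.93*d - 4.93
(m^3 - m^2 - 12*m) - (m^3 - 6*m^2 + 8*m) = 5*m^2 - 20*m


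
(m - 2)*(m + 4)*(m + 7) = m^3 + 9*m^2 + 6*m - 56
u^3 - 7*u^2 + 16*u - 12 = (u - 3)*(u - 2)^2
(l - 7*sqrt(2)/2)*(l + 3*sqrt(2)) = l^2 - sqrt(2)*l/2 - 21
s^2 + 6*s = s*(s + 6)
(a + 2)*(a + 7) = a^2 + 9*a + 14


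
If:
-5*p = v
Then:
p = -v/5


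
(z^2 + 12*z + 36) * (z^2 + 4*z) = z^4 + 16*z^3 + 84*z^2 + 144*z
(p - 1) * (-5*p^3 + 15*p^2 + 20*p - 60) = -5*p^4 + 20*p^3 + 5*p^2 - 80*p + 60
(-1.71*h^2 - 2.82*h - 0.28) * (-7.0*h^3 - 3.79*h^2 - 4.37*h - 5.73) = 11.97*h^5 + 26.2209*h^4 + 20.1205*h^3 + 23.1829*h^2 + 17.3822*h + 1.6044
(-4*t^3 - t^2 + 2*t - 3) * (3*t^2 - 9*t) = -12*t^5 + 33*t^4 + 15*t^3 - 27*t^2 + 27*t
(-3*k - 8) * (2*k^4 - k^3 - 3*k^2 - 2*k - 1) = -6*k^5 - 13*k^4 + 17*k^3 + 30*k^2 + 19*k + 8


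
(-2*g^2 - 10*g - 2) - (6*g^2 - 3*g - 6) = -8*g^2 - 7*g + 4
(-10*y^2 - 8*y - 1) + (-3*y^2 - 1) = -13*y^2 - 8*y - 2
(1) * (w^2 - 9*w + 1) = w^2 - 9*w + 1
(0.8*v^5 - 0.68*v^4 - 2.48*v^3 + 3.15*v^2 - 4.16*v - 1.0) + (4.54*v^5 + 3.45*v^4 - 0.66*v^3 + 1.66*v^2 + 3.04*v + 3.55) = 5.34*v^5 + 2.77*v^4 - 3.14*v^3 + 4.81*v^2 - 1.12*v + 2.55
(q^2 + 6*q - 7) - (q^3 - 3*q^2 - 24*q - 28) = -q^3 + 4*q^2 + 30*q + 21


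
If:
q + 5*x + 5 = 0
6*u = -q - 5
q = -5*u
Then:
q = 25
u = -5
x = -6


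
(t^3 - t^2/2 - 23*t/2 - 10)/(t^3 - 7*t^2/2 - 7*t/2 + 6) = (2*t^2 + 7*t + 5)/(2*t^2 + t - 3)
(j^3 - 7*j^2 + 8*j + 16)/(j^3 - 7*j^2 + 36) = (j^3 - 7*j^2 + 8*j + 16)/(j^3 - 7*j^2 + 36)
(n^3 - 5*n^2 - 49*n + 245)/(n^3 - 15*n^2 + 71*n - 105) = (n + 7)/(n - 3)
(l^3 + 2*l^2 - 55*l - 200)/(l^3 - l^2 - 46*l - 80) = (l + 5)/(l + 2)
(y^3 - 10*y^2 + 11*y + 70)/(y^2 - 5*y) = y - 5 - 14/y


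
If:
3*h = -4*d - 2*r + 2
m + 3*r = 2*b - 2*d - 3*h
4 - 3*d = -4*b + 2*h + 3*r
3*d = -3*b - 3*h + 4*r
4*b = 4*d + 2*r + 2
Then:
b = -71/103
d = -133/103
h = 232/103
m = -635/103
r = 21/103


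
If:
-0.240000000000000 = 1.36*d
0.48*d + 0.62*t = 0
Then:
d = -0.18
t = 0.14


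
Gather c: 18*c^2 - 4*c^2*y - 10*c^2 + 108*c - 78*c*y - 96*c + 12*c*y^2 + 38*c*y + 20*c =c^2*(8 - 4*y) + c*(12*y^2 - 40*y + 32)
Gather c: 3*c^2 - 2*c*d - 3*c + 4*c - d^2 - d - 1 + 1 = 3*c^2 + c*(1 - 2*d) - d^2 - d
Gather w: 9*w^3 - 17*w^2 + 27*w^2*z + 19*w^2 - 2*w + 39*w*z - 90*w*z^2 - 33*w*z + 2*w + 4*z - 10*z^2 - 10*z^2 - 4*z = 9*w^3 + w^2*(27*z + 2) + w*(-90*z^2 + 6*z) - 20*z^2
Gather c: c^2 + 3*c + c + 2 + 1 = c^2 + 4*c + 3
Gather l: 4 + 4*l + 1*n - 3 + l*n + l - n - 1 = l*(n + 5)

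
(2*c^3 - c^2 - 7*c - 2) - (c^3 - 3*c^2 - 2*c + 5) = c^3 + 2*c^2 - 5*c - 7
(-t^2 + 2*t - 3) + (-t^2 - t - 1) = -2*t^2 + t - 4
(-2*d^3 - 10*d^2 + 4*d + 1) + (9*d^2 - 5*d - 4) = -2*d^3 - d^2 - d - 3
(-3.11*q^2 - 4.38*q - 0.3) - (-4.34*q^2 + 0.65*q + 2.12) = 1.23*q^2 - 5.03*q - 2.42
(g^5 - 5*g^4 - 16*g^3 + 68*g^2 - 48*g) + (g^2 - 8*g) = g^5 - 5*g^4 - 16*g^3 + 69*g^2 - 56*g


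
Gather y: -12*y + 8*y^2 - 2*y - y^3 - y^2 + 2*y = -y^3 + 7*y^2 - 12*y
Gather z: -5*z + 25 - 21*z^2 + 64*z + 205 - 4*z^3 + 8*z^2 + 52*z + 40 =-4*z^3 - 13*z^2 + 111*z + 270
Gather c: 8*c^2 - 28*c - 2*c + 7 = 8*c^2 - 30*c + 7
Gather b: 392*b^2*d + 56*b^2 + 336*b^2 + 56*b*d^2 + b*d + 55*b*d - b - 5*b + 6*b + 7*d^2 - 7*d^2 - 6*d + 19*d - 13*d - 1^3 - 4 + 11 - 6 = b^2*(392*d + 392) + b*(56*d^2 + 56*d)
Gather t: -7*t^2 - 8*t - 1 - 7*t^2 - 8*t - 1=-14*t^2 - 16*t - 2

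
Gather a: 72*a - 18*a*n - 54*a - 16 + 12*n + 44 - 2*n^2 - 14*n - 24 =a*(18 - 18*n) - 2*n^2 - 2*n + 4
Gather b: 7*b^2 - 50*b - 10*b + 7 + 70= 7*b^2 - 60*b + 77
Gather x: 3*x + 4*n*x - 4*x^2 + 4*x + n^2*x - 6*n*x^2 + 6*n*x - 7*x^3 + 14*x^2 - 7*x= -7*x^3 + x^2*(10 - 6*n) + x*(n^2 + 10*n)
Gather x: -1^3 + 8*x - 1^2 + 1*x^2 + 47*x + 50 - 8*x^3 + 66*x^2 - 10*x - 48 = -8*x^3 + 67*x^2 + 45*x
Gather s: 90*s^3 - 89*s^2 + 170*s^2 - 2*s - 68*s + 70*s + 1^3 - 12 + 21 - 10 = 90*s^3 + 81*s^2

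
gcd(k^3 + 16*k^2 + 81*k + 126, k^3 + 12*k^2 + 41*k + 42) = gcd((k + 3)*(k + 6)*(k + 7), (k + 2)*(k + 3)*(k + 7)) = k^2 + 10*k + 21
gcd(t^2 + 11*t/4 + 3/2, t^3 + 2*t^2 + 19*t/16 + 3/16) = t + 3/4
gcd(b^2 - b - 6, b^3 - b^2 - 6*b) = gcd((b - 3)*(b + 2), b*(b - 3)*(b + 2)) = b^2 - b - 6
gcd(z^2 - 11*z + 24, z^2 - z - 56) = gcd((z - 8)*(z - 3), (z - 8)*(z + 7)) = z - 8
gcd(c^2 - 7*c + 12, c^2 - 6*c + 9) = c - 3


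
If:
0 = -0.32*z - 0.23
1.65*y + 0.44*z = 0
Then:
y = 0.19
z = -0.72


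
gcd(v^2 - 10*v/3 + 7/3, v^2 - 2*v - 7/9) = v - 7/3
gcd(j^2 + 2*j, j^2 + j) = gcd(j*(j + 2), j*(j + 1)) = j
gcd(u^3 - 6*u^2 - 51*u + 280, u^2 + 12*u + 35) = u + 7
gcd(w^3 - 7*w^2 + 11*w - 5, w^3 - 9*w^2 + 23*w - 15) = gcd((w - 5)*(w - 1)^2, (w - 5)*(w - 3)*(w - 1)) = w^2 - 6*w + 5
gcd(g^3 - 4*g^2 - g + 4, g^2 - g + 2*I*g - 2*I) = g - 1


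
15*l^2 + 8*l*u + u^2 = (3*l + u)*(5*l + u)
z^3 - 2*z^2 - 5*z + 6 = (z - 3)*(z - 1)*(z + 2)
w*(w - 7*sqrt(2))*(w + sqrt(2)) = w^3 - 6*sqrt(2)*w^2 - 14*w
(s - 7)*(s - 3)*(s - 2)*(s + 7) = s^4 - 5*s^3 - 43*s^2 + 245*s - 294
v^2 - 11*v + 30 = (v - 6)*(v - 5)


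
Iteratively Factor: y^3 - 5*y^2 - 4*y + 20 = (y + 2)*(y^2 - 7*y + 10) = (y - 5)*(y + 2)*(y - 2)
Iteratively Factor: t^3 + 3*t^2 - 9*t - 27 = (t + 3)*(t^2 - 9) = (t - 3)*(t + 3)*(t + 3)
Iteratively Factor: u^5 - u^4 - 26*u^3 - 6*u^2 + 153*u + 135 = (u - 3)*(u^4 + 2*u^3 - 20*u^2 - 66*u - 45) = (u - 5)*(u - 3)*(u^3 + 7*u^2 + 15*u + 9) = (u - 5)*(u - 3)*(u + 3)*(u^2 + 4*u + 3) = (u - 5)*(u - 3)*(u + 1)*(u + 3)*(u + 3)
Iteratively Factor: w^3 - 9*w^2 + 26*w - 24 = (w - 2)*(w^2 - 7*w + 12) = (w - 3)*(w - 2)*(w - 4)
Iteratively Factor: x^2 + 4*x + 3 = (x + 1)*(x + 3)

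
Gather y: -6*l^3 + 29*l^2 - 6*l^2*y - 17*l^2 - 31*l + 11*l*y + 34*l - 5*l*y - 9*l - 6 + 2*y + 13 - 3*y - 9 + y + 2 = -6*l^3 + 12*l^2 - 6*l + y*(-6*l^2 + 6*l)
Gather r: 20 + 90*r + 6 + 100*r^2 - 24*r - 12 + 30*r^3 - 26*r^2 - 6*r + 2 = 30*r^3 + 74*r^2 + 60*r + 16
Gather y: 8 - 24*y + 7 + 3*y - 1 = 14 - 21*y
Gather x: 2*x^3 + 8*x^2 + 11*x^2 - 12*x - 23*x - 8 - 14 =2*x^3 + 19*x^2 - 35*x - 22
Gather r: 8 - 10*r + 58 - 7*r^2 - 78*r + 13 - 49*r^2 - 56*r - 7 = -56*r^2 - 144*r + 72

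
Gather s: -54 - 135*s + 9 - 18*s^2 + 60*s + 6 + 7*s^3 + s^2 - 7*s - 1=7*s^3 - 17*s^2 - 82*s - 40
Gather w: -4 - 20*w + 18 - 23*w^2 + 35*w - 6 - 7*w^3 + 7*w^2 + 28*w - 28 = -7*w^3 - 16*w^2 + 43*w - 20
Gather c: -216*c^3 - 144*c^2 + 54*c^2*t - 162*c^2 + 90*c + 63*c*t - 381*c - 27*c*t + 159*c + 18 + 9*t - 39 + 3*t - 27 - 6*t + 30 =-216*c^3 + c^2*(54*t - 306) + c*(36*t - 132) + 6*t - 18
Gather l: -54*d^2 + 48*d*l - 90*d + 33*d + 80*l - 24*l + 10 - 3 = -54*d^2 - 57*d + l*(48*d + 56) + 7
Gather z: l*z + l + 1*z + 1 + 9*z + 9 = l + z*(l + 10) + 10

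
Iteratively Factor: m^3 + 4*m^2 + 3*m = (m + 3)*(m^2 + m) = m*(m + 3)*(m + 1)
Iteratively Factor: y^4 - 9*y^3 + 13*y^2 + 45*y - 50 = (y - 5)*(y^3 - 4*y^2 - 7*y + 10) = (y - 5)*(y - 1)*(y^2 - 3*y - 10) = (y - 5)*(y - 1)*(y + 2)*(y - 5)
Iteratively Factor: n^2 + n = (n + 1)*(n)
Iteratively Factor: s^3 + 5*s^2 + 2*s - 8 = (s + 2)*(s^2 + 3*s - 4) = (s - 1)*(s + 2)*(s + 4)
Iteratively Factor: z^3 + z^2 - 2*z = (z)*(z^2 + z - 2) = z*(z + 2)*(z - 1)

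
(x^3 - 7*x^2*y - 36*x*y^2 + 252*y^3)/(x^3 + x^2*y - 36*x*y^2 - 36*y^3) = (x - 7*y)/(x + y)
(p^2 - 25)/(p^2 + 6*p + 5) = (p - 5)/(p + 1)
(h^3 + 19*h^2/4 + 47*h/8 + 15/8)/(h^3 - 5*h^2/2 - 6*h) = (8*h^3 + 38*h^2 + 47*h + 15)/(4*h*(2*h^2 - 5*h - 12))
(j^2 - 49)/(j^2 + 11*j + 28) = (j - 7)/(j + 4)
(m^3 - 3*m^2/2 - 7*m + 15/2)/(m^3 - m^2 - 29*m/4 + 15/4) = 2*(m - 1)/(2*m - 1)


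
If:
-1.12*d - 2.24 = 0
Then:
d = -2.00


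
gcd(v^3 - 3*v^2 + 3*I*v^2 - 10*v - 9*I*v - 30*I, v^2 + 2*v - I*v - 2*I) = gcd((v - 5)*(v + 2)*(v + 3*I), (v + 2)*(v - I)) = v + 2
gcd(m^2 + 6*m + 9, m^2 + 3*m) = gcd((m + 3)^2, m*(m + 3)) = m + 3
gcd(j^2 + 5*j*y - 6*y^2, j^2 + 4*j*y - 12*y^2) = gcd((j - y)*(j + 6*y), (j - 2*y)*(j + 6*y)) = j + 6*y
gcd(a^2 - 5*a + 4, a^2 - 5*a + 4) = a^2 - 5*a + 4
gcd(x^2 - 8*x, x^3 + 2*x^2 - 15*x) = x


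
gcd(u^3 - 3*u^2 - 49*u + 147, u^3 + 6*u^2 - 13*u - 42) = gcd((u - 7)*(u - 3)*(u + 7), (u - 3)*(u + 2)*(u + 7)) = u^2 + 4*u - 21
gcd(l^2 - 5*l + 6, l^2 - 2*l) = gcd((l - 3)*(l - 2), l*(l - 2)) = l - 2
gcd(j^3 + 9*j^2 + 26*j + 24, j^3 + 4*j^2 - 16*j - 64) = j + 4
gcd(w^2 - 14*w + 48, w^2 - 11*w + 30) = w - 6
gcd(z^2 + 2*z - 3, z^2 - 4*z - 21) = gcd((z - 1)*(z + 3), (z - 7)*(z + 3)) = z + 3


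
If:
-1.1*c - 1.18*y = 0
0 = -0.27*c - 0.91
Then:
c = -3.37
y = 3.14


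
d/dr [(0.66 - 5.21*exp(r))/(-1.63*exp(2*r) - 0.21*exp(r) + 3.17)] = (-8.4923*exp(2*r) + 2.1516*exp(r) - 16.3771)*exp(r)/(2.6569*exp(4*r) + 0.6846*exp(3*r) - 10.2901*exp(2*r) - 1.3314*exp(r) + 10.0489)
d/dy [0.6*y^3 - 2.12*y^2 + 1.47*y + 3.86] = 1.8*y^2 - 4.24*y + 1.47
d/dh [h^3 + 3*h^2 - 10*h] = 3*h^2 + 6*h - 10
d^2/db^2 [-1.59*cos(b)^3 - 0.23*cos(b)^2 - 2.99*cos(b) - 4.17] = 4.1825*cos(b) + 0.46*cos(2*b) + 3.5775*cos(3*b)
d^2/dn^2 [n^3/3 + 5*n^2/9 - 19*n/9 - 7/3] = 2*n + 10/9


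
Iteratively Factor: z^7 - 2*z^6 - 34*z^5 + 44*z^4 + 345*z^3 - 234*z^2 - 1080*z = (z + 3)*(z^6 - 5*z^5 - 19*z^4 + 101*z^3 + 42*z^2 - 360*z) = (z + 2)*(z + 3)*(z^5 - 7*z^4 - 5*z^3 + 111*z^2 - 180*z) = (z - 5)*(z + 2)*(z + 3)*(z^4 - 2*z^3 - 15*z^2 + 36*z) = z*(z - 5)*(z + 2)*(z + 3)*(z^3 - 2*z^2 - 15*z + 36) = z*(z - 5)*(z + 2)*(z + 3)*(z + 4)*(z^2 - 6*z + 9) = z*(z - 5)*(z - 3)*(z + 2)*(z + 3)*(z + 4)*(z - 3)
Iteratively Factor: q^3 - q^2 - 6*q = (q)*(q^2 - q - 6) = q*(q + 2)*(q - 3)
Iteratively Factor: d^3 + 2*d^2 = (d + 2)*(d^2) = d*(d + 2)*(d)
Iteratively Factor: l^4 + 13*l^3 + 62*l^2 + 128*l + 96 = (l + 4)*(l^3 + 9*l^2 + 26*l + 24) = (l + 2)*(l + 4)*(l^2 + 7*l + 12) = (l + 2)*(l + 3)*(l + 4)*(l + 4)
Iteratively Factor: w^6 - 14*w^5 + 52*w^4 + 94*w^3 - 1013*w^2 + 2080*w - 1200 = (w - 5)*(w^5 - 9*w^4 + 7*w^3 + 129*w^2 - 368*w + 240) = (w - 5)*(w - 3)*(w^4 - 6*w^3 - 11*w^2 + 96*w - 80) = (w - 5)*(w - 3)*(w + 4)*(w^3 - 10*w^2 + 29*w - 20) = (w - 5)^2*(w - 3)*(w + 4)*(w^2 - 5*w + 4) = (w - 5)^2*(w - 3)*(w - 1)*(w + 4)*(w - 4)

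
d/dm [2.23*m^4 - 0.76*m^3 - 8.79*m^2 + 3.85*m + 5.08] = 8.92*m^3 - 2.28*m^2 - 17.58*m + 3.85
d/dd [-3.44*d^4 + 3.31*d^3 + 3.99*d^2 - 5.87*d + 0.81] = -13.76*d^3 + 9.93*d^2 + 7.98*d - 5.87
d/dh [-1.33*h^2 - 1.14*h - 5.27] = -2.66*h - 1.14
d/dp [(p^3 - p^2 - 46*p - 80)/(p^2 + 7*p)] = (p^4 + 14*p^3 + 39*p^2 + 160*p + 560)/(p^2*(p^2 + 14*p + 49))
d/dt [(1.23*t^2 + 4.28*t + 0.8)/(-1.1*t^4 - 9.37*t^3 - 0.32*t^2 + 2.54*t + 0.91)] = (2.706*t^5 + 25.6491*t^4 + 83.7272*t^3 + 26.9818*t^2 + 2.7506*t + 1.8628)/(1.21*t^8 + 20.614*t^7 + 88.5009*t^6 + 0.408799999999998*t^5 - 49.4992*t^4 - 18.679*t^3 + 5.8692*t^2 + 4.6228*t + 0.8281)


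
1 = 1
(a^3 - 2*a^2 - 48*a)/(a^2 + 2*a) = (a^2 - 2*a - 48)/(a + 2)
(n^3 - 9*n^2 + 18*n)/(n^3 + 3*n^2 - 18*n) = (n - 6)/(n + 6)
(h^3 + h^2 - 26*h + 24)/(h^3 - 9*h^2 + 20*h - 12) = (h^2 + 2*h - 24)/(h^2 - 8*h + 12)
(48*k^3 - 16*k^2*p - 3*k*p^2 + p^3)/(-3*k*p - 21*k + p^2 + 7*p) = (-16*k^2 + p^2)/(p + 7)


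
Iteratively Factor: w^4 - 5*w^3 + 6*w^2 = (w)*(w^3 - 5*w^2 + 6*w) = w*(w - 3)*(w^2 - 2*w) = w*(w - 3)*(w - 2)*(w)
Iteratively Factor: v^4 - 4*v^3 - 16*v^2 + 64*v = (v)*(v^3 - 4*v^2 - 16*v + 64) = v*(v - 4)*(v^2 - 16) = v*(v - 4)*(v + 4)*(v - 4)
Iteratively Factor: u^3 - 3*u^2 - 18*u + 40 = (u - 2)*(u^2 - u - 20) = (u - 2)*(u + 4)*(u - 5)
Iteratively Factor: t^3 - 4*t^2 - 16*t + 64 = (t - 4)*(t^2 - 16) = (t - 4)*(t + 4)*(t - 4)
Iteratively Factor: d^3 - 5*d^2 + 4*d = (d)*(d^2 - 5*d + 4) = d*(d - 4)*(d - 1)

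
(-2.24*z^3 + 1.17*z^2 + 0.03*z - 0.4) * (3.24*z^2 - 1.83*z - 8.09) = -7.2576*z^5 + 7.89*z^4 + 16.0777*z^3 - 10.8162*z^2 + 0.4893*z + 3.236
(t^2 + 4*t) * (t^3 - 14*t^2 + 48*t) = t^5 - 10*t^4 - 8*t^3 + 192*t^2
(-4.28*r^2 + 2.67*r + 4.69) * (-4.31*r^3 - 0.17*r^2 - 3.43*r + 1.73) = 18.4468*r^5 - 10.7801*r^4 - 5.9874*r^3 - 17.3598*r^2 - 11.4676*r + 8.1137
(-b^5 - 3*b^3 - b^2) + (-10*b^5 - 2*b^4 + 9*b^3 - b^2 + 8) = -11*b^5 - 2*b^4 + 6*b^3 - 2*b^2 + 8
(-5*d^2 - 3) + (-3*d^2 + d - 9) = -8*d^2 + d - 12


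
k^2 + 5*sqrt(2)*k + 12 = (k + 2*sqrt(2))*(k + 3*sqrt(2))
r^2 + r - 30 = (r - 5)*(r + 6)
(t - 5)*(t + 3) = t^2 - 2*t - 15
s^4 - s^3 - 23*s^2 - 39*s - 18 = (s - 6)*(s + 1)^2*(s + 3)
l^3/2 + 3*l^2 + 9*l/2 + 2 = (l/2 + 1/2)*(l + 1)*(l + 4)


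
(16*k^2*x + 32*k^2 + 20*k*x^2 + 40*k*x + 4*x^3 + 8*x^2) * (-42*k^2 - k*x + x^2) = -672*k^4*x - 1344*k^4 - 856*k^3*x^2 - 1712*k^3*x - 172*k^2*x^3 - 344*k^2*x^2 + 16*k*x^4 + 32*k*x^3 + 4*x^5 + 8*x^4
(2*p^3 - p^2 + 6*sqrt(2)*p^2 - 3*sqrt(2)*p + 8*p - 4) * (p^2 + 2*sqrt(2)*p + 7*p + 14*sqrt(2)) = 2*p^5 + 13*p^4 + 10*sqrt(2)*p^4 + 25*p^3 + 65*sqrt(2)*p^3 - 19*sqrt(2)*p^2 + 208*p^2 - 112*p + 104*sqrt(2)*p - 56*sqrt(2)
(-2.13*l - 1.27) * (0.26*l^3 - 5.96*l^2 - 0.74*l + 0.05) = -0.5538*l^4 + 12.3646*l^3 + 9.1454*l^2 + 0.8333*l - 0.0635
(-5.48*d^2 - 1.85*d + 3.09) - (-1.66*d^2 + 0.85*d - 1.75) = -3.82*d^2 - 2.7*d + 4.84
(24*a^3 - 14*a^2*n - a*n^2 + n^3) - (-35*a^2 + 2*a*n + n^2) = 24*a^3 - 14*a^2*n + 35*a^2 - a*n^2 - 2*a*n + n^3 - n^2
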